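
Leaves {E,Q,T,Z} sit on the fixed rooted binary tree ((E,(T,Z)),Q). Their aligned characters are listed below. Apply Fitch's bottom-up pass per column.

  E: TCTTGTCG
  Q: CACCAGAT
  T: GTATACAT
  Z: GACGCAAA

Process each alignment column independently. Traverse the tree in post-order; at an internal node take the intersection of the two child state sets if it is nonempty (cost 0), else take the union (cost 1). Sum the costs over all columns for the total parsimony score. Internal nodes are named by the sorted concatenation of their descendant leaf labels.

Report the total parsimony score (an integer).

[col 0] TZ: children T:{G}, Z:{G} ∩→ {G}; cost 0
[col 0] ETZ: children E:{T}, TZ:{G} ∪→ {G,T}; cost 1
[col 0] EQTZ: children ETZ:{G,T}, Q:{C} ∪→ {C,G,T}; cost 1
[col 1] TZ: children T:{T}, Z:{A} ∪→ {A,T}; cost 1
[col 1] ETZ: children E:{C}, TZ:{A,T} ∪→ {A,C,T}; cost 1
[col 1] EQTZ: children ETZ:{A,C,T}, Q:{A} ∩→ {A}; cost 0
[col 2] TZ: children T:{A}, Z:{C} ∪→ {A,C}; cost 1
[col 2] ETZ: children E:{T}, TZ:{A,C} ∪→ {A,C,T}; cost 1
[col 2] EQTZ: children ETZ:{A,C,T}, Q:{C} ∩→ {C}; cost 0
[col 3] TZ: children T:{T}, Z:{G} ∪→ {G,T}; cost 1
[col 3] ETZ: children E:{T}, TZ:{G,T} ∩→ {T}; cost 0
[col 3] EQTZ: children ETZ:{T}, Q:{C} ∪→ {C,T}; cost 1
[col 4] TZ: children T:{A}, Z:{C} ∪→ {A,C}; cost 1
[col 4] ETZ: children E:{G}, TZ:{A,C} ∪→ {A,C,G}; cost 1
[col 4] EQTZ: children ETZ:{A,C,G}, Q:{A} ∩→ {A}; cost 0
[col 5] TZ: children T:{C}, Z:{A} ∪→ {A,C}; cost 1
[col 5] ETZ: children E:{T}, TZ:{A,C} ∪→ {A,C,T}; cost 1
[col 5] EQTZ: children ETZ:{A,C,T}, Q:{G} ∪→ {A,C,G,T}; cost 1
[col 6] TZ: children T:{A}, Z:{A} ∩→ {A}; cost 0
[col 6] ETZ: children E:{C}, TZ:{A} ∪→ {A,C}; cost 1
[col 6] EQTZ: children ETZ:{A,C}, Q:{A} ∩→ {A}; cost 0
[col 7] TZ: children T:{T}, Z:{A} ∪→ {A,T}; cost 1
[col 7] ETZ: children E:{G}, TZ:{A,T} ∪→ {A,G,T}; cost 1
[col 7] EQTZ: children ETZ:{A,G,T}, Q:{T} ∩→ {T}; cost 0
per-site changes: [2, 2, 2, 2, 2, 3, 1, 2]; total = 16

16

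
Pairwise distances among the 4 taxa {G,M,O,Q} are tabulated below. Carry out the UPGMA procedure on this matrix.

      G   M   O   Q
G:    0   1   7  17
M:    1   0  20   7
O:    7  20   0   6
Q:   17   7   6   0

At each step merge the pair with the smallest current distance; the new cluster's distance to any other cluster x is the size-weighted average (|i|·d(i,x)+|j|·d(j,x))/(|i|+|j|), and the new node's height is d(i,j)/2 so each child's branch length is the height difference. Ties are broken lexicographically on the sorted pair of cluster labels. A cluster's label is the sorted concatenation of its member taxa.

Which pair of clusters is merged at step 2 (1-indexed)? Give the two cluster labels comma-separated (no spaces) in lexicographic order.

O,Q

step 1: merge (G,M) at d=1; branch lengths G→1/2, M→1/2; new cluster GM
  updated: d(GM,O)=27/2, d(GM,Q)=12
step 2: merge (O,Q) at d=6; branch lengths O→3, Q→3; new cluster OQ
  updated: d(GM,OQ)=51/4
step 3: merge (GM,OQ) at d=51/4; branch lengths GM→47/8, OQ→27/8; new cluster GMOQ
final tree: ((G:1/2,M:1/2):47/8,(O:3,Q:3):27/8)
total length: 65/4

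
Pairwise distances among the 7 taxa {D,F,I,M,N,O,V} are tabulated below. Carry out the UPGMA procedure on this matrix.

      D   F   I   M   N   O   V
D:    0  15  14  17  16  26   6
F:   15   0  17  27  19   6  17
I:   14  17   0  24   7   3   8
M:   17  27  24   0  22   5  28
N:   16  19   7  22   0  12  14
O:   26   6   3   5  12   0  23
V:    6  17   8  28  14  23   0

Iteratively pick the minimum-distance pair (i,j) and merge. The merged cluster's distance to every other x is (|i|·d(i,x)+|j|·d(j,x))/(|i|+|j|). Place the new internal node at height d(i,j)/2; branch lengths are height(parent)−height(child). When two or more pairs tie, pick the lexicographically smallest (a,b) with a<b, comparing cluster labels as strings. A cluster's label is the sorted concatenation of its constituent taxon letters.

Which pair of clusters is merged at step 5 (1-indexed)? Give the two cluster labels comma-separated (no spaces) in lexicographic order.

DV,FINO

step 1: merge (I,O) at d=3; branch lengths I→3/2, O→3/2; new cluster IO
  updated: d(D,IO)=20, d(F,IO)=23/2, d(IO,M)=29/2, d(IO,N)=19/2, d(IO,V)=31/2
step 2: merge (D,V) at d=6; branch lengths D→3, V→3; new cluster DV
  updated: d(DV,F)=16, d(DV,IO)=71/4, d(DV,M)=45/2, d(DV,N)=15
step 3: merge (IO,N) at d=19/2; branch lengths IO→13/4, N→19/4; new cluster INO
  updated: d(DV,INO)=101/6, d(F,INO)=14, d(INO,M)=17
step 4: merge (F,INO) at d=14; branch lengths F→7, INO→9/4; new cluster FINO
  updated: d(DV,FINO)=133/8, d(FINO,M)=39/2
step 5: merge (DV,FINO) at d=133/8; branch lengths DV→85/16, FINO→21/16; new cluster DFINOV
  updated: d(DFINOV,M)=41/2
step 6: merge (DFINOV,M) at d=41/2; branch lengths DFINOV→31/16, M→41/4; new cluster DFIMNOV
final tree: (((D:3,V:3):85/16,(F:7,((I:3/2,O:3/2):13/4,N:19/4):9/4):21/16):31/16,M:41/4)
total length: 721/16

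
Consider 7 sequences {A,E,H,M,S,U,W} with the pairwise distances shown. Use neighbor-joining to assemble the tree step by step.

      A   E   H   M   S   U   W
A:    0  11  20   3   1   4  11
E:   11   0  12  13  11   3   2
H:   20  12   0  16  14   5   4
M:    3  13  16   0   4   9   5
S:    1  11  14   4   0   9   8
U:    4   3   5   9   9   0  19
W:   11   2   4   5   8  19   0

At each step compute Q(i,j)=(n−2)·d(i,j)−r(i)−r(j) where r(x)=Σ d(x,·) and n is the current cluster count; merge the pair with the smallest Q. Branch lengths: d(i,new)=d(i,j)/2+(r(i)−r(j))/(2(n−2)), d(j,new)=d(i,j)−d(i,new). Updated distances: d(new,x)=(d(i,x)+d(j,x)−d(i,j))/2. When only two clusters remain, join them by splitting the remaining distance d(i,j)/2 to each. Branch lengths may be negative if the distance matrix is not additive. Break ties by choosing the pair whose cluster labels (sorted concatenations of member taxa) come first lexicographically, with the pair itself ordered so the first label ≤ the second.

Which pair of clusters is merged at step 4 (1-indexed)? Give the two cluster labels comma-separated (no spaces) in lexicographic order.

A,S

iteration 1: select H,W (d=4, Q=-100); attach at lengths (21/5, -1/5); label the merged cluster HW
  updated: d(A,HW)=27/2, d(E,HW)=5, d(HW,M)=17/2, d(HW,S)=9, d(HW,U)=10
iteration 2: select E,HW (d=5, Q=-69); attach at lengths (17/8, 23/8); label the merged cluster EHW
  updated: d(A,EHW)=39/4, d(EHW,M)=33/4, d(EHW,S)=15/2, d(EHW,U)=4
iteration 3: select EHW,U (d=4, Q=-87/2); attach at lengths (31/12, 17/12); label the merged cluster EHUW
  updated: d(A,EHUW)=39/8, d(EHUW,M)=53/8, d(EHUW,S)=25/4
iteration 4: select A,S (d=1, Q=-145/8); attach at lengths (-3/32, 35/32); label the merged cluster AS
  updated: d(AS,EHUW)=81/16, d(AS,M)=3
iteration 5: select AS,EHUW (d=81/16, Q=-235/16); attach at lengths (23/32, 139/32); label the merged cluster AEHSUW
  updated: d(AEHSUW,M)=73/32
iteration 6: select AEHSUW,M (d=73/32); attach at lengths (73/64, 73/64); label the merged cluster AEHMSUW
final tree: (((A:-3/32,S:35/32):23/32,((E:17/8,(H:21/5,W:-1/5):23/8):31/12,U:17/12):139/32):73/64,M:73/64)
total length: 683/32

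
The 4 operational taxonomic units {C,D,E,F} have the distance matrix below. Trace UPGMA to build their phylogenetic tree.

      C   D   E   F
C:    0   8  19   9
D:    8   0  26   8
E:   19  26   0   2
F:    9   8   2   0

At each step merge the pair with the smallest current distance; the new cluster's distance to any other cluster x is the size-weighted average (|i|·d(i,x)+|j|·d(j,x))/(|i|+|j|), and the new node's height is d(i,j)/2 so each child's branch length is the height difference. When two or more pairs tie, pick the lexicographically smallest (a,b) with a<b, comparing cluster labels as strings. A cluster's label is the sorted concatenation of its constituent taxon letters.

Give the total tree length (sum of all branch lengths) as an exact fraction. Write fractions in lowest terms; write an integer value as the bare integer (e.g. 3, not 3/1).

iteration 1: select E,F (d=2); attach at lengths (1, 1); label the merged cluster EF
  updated: d(C,EF)=14, d(D,EF)=17
iteration 2: select C,D (d=8); attach at lengths (4, 4); label the merged cluster CD
  updated: d(CD,EF)=31/2
iteration 3: select CD,EF (d=31/2); attach at lengths (15/4, 27/4); label the merged cluster CDEF
final tree: ((C:4,D:4):15/4,(E:1,F:1):27/4)
total length: 41/2

41/2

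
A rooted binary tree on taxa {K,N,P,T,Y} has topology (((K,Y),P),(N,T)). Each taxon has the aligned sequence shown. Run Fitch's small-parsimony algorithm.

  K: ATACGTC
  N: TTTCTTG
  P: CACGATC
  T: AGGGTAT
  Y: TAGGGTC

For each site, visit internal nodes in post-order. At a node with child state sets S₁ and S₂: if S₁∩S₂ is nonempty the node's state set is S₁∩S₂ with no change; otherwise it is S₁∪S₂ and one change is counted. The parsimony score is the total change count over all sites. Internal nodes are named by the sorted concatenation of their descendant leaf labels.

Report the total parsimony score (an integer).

[col 0] KY: children K:{A}, Y:{T} ∪→ {A,T}; cost 1
[col 0] KPY: children KY:{A,T}, P:{C} ∪→ {A,C,T}; cost 1
[col 0] NT: children N:{T}, T:{A} ∪→ {A,T}; cost 1
[col 0] KNPTY: children KPY:{A,C,T}, NT:{A,T} ∩→ {A,T}; cost 0
[col 1] KY: children K:{T}, Y:{A} ∪→ {A,T}; cost 1
[col 1] KPY: children KY:{A,T}, P:{A} ∩→ {A}; cost 0
[col 1] NT: children N:{T}, T:{G} ∪→ {G,T}; cost 1
[col 1] KNPTY: children KPY:{A}, NT:{G,T} ∪→ {A,G,T}; cost 1
[col 2] KY: children K:{A}, Y:{G} ∪→ {A,G}; cost 1
[col 2] KPY: children KY:{A,G}, P:{C} ∪→ {A,C,G}; cost 1
[col 2] NT: children N:{T}, T:{G} ∪→ {G,T}; cost 1
[col 2] KNPTY: children KPY:{A,C,G}, NT:{G,T} ∩→ {G}; cost 0
[col 3] KY: children K:{C}, Y:{G} ∪→ {C,G}; cost 1
[col 3] KPY: children KY:{C,G}, P:{G} ∩→ {G}; cost 0
[col 3] NT: children N:{C}, T:{G} ∪→ {C,G}; cost 1
[col 3] KNPTY: children KPY:{G}, NT:{C,G} ∩→ {G}; cost 0
[col 4] KY: children K:{G}, Y:{G} ∩→ {G}; cost 0
[col 4] KPY: children KY:{G}, P:{A} ∪→ {A,G}; cost 1
[col 4] NT: children N:{T}, T:{T} ∩→ {T}; cost 0
[col 4] KNPTY: children KPY:{A,G}, NT:{T} ∪→ {A,G,T}; cost 1
[col 5] KY: children K:{T}, Y:{T} ∩→ {T}; cost 0
[col 5] KPY: children KY:{T}, P:{T} ∩→ {T}; cost 0
[col 5] NT: children N:{T}, T:{A} ∪→ {A,T}; cost 1
[col 5] KNPTY: children KPY:{T}, NT:{A,T} ∩→ {T}; cost 0
[col 6] KY: children K:{C}, Y:{C} ∩→ {C}; cost 0
[col 6] KPY: children KY:{C}, P:{C} ∩→ {C}; cost 0
[col 6] NT: children N:{G}, T:{T} ∪→ {G,T}; cost 1
[col 6] KNPTY: children KPY:{C}, NT:{G,T} ∪→ {C,G,T}; cost 1
per-site changes: [3, 3, 3, 2, 2, 1, 2]; total = 16

16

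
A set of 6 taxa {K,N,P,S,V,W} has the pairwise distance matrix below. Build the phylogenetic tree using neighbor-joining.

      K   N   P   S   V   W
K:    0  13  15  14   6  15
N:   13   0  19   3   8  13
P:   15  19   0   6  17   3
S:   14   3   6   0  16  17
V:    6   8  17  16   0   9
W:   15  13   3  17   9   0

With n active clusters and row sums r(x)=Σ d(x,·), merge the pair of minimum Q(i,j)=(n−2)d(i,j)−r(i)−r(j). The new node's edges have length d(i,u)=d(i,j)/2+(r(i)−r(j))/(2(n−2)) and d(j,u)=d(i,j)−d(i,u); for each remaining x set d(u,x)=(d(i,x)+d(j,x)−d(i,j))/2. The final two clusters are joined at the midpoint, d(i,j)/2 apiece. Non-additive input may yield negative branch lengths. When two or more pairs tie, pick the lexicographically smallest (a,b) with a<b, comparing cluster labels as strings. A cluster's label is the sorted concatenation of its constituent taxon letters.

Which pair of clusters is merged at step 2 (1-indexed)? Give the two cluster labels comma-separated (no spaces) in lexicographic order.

1. join P+W (d=3, Q=-105) ⇒ PW; edges |P|=15/8, |W|=9/8
  updated: d(K,PW)=27/2, d(N,PW)=29/2, d(PW,S)=10, d(PW,V)=23/2
2. join N+S (d=3, Q=-145/2) ⇒ NS; edges |N|=3/4, |S|=9/4
  updated: d(K,NS)=12, d(NS,PW)=43/4, d(NS,V)=21/2
3. join K+V (d=6, Q=-95/2) ⇒ KV; edges |K|=31/8, |V|=17/8
  updated: d(KV,NS)=33/4, d(KV,PW)=19/2
4. join KV+NS (d=33/4, Q=-57/2) ⇒ KNSV; edges |KV|=7/2, |NS|=19/4
  updated: d(KNSV,PW)=6
5. join KNSV+PW (d=6) ⇒ KNPSVW; edges |KNSV|=3, |PW|=3
final tree: (((K:31/8,V:17/8):7/2,(N:3/4,S:9/4):19/4):3,(P:15/8,W:9/8):3)
total length: 105/4

N,S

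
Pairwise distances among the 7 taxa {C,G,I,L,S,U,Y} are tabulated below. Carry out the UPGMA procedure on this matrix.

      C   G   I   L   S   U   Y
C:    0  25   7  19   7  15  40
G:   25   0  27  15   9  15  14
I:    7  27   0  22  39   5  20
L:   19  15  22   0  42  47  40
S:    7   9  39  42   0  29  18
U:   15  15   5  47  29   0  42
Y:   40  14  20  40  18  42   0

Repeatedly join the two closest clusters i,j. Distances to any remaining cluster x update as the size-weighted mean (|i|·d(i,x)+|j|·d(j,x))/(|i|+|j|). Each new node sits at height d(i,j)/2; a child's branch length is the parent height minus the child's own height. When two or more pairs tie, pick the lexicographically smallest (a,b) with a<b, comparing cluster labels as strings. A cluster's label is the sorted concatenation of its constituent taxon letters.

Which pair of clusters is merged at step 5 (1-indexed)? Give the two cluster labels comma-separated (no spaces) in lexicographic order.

CISU,GY

step 1: merge (I,U) at d=5; branch lengths I→5/2, U→5/2; new cluster IU
  updated: d(C,IU)=11, d(G,IU)=21, d(IU,L)=69/2, d(IU,S)=34, d(IU,Y)=31
step 2: merge (C,S) at d=7; branch lengths C→7/2, S→7/2; new cluster CS
  updated: d(CS,G)=17, d(CS,IU)=45/2, d(CS,L)=61/2, d(CS,Y)=29
step 3: merge (G,Y) at d=14; branch lengths G→7, Y→7; new cluster GY
  updated: d(CS,GY)=23, d(GY,IU)=26, d(GY,L)=55/2
step 4: merge (CS,IU) at d=45/2; branch lengths CS→31/4, IU→35/4; new cluster CISU
  updated: d(CISU,GY)=49/2, d(CISU,L)=65/2
step 5: merge (CISU,GY) at d=49/2; branch lengths CISU→1, GY→21/4; new cluster CGISUY
  updated: d(CGISUY,L)=185/6
step 6: merge (CGISUY,L) at d=185/6; branch lengths CGISUY→19/6, L→185/12; new cluster CGILSUY
final tree: ((((C:7/2,S:7/2):31/4,(I:5/2,U:5/2):35/4):1,(G:7,Y:7):21/4):19/6,L:185/12)
total length: 202/3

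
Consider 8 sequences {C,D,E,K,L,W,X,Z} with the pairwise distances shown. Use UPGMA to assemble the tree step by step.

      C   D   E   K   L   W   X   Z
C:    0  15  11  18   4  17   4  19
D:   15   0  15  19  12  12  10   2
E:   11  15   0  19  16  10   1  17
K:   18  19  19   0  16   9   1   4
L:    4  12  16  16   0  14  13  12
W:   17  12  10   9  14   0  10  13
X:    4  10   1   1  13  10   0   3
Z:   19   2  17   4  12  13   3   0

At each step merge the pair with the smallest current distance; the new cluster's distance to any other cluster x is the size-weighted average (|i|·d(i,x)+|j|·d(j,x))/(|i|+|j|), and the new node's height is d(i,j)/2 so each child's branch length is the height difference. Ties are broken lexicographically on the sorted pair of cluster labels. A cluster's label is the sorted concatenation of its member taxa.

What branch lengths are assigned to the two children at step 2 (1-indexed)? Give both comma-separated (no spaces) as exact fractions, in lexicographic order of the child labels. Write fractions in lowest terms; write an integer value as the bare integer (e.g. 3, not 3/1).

step 1: merge (E,X) at d=1; branch lengths E→1/2, X→1/2; new cluster EX
  updated: d(C,EX)=15/2, d(D,EX)=25/2, d(EX,K)=10, d(EX,L)=29/2, d(EX,W)=10, d(EX,Z)=10
step 2: merge (D,Z) at d=2; branch lengths D→1, Z→1; new cluster DZ
  updated: d(C,DZ)=17, d(DZ,EX)=45/4, d(DZ,K)=23/2, d(DZ,L)=12, d(DZ,W)=25/2
step 3: merge (C,L) at d=4; branch lengths C→2, L→2; new cluster CL
  updated: d(CL,DZ)=29/2, d(CL,EX)=11, d(CL,K)=17, d(CL,W)=31/2
step 4: merge (K,W) at d=9; branch lengths K→9/2, W→9/2; new cluster KW
  updated: d(CL,KW)=65/4, d(DZ,KW)=12, d(EX,KW)=10
step 5: merge (EX,KW) at d=10; branch lengths EX→9/2, KW→1/2; new cluster EKWX
  updated: d(CL,EKWX)=109/8, d(DZ,EKWX)=93/8
step 6: merge (DZ,EKWX) at d=93/8; branch lengths DZ→77/16, EKWX→13/16; new cluster DEKWXZ
  updated: d(CL,DEKWXZ)=167/12
step 7: merge (CL,DEKWXZ) at d=167/12; branch lengths CL→119/24, DEKWXZ→55/48; new cluster CDEKLWXZ
final tree: ((C:2,L:2):119/24,((D:1,Z:1):77/16,((E:1/2,X:1/2):9/2,(K:9/2,W:9/2):1/2):13/16):55/48)
total length: 1571/48

1,1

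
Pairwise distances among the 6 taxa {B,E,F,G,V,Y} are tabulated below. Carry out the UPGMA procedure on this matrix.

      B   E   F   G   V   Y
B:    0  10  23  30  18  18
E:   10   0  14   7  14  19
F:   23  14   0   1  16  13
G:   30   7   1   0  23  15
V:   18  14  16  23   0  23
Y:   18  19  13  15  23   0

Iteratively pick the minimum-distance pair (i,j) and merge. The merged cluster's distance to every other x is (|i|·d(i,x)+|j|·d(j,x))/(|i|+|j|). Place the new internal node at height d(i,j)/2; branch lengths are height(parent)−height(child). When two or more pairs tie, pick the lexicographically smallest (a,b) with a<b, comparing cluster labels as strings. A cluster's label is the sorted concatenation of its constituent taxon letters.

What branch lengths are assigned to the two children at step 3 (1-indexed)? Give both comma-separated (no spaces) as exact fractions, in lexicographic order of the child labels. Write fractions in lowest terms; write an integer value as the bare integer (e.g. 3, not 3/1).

iteration 1: select F,G (d=1); attach at lengths (1/2, 1/2); label the merged cluster FG
  updated: d(B,FG)=53/2, d(E,FG)=21/2, d(FG,V)=39/2, d(FG,Y)=14
iteration 2: select B,E (d=10); attach at lengths (5, 5); label the merged cluster BE
  updated: d(BE,FG)=37/2, d(BE,V)=16, d(BE,Y)=37/2
iteration 3: select FG,Y (d=14); attach at lengths (13/2, 7); label the merged cluster FGY
  updated: d(BE,FGY)=37/2, d(FGY,V)=62/3
iteration 4: select BE,V (d=16); attach at lengths (3, 8); label the merged cluster BEV
  updated: d(BEV,FGY)=173/9
iteration 5: select BEV,FGY (d=173/9); attach at lengths (29/18, 47/18); label the merged cluster BEFGVY
final tree: (((B:5,E:5):3,V:8):29/18,((F:1/2,G:1/2):13/2,Y:7):47/18)
total length: 715/18

13/2,7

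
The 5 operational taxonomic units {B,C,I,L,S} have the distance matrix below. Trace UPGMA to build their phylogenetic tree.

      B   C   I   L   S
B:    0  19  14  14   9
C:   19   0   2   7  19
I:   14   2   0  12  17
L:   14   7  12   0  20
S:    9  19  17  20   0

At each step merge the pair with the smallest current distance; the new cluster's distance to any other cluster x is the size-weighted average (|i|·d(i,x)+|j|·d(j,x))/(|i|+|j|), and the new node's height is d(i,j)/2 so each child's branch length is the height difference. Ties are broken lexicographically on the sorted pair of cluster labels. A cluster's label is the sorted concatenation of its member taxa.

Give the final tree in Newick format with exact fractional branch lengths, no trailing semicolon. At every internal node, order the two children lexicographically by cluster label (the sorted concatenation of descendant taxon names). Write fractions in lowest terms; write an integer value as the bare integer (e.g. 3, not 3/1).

((B:9/2,S:9/2):49/12,((C:1,I:1):15/4,L:19/4):23/6)

1. join C+I (d=2) ⇒ CI; edges |C|=1, |I|=1
  updated: d(B,CI)=33/2, d(CI,L)=19/2, d(CI,S)=18
2. join B+S (d=9) ⇒ BS; edges |B|=9/2, |S|=9/2
  updated: d(BS,CI)=69/4, d(BS,L)=17
3. join CI+L (d=19/2) ⇒ CIL; edges |CI|=15/4, |L|=19/4
  updated: d(BS,CIL)=103/6
4. join BS+CIL (d=103/6) ⇒ BCILS; edges |BS|=49/12, |CIL|=23/6
final tree: ((B:9/2,S:9/2):49/12,((C:1,I:1):15/4,L:19/4):23/6)
total length: 329/12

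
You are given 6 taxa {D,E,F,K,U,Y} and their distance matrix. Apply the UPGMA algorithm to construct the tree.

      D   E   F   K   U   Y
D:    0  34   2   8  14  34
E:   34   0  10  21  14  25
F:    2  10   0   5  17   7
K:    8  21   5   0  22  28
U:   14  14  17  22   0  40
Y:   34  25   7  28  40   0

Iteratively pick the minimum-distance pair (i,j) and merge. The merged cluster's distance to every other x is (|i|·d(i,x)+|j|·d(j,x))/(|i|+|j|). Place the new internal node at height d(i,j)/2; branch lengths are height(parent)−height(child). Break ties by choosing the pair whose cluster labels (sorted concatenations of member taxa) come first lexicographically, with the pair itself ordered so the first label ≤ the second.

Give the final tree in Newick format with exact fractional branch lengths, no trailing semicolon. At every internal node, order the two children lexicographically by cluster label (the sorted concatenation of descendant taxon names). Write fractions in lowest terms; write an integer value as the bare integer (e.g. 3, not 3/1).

((((D:1,F:1):9/4,K:13/4):79/12,(E:7,U:7):17/6):107/30,Y:67/5)

1. join D+F (d=2) ⇒ DF; edges |D|=1, |F|=1
  updated: d(DF,E)=22, d(DF,K)=13/2, d(DF,U)=31/2, d(DF,Y)=41/2
2. join DF+K (d=13/2) ⇒ DFK; edges |DF|=9/4, |K|=13/4
  updated: d(DFK,E)=65/3, d(DFK,U)=53/3, d(DFK,Y)=23
3. join E+U (d=14) ⇒ EU; edges |E|=7, |U|=7
  updated: d(DFK,EU)=59/3, d(EU,Y)=65/2
4. join DFK+EU (d=59/3) ⇒ DEFKU; edges |DFK|=79/12, |EU|=17/6
  updated: d(DEFKU,Y)=134/5
5. join DEFKU+Y (d=134/5) ⇒ DEFKUY; edges |DEFKU|=107/30, |Y|=67/5
final tree: ((((D:1,F:1):9/4,K:13/4):79/12,(E:7,U:7):17/6):107/30,Y:67/5)
total length: 2873/60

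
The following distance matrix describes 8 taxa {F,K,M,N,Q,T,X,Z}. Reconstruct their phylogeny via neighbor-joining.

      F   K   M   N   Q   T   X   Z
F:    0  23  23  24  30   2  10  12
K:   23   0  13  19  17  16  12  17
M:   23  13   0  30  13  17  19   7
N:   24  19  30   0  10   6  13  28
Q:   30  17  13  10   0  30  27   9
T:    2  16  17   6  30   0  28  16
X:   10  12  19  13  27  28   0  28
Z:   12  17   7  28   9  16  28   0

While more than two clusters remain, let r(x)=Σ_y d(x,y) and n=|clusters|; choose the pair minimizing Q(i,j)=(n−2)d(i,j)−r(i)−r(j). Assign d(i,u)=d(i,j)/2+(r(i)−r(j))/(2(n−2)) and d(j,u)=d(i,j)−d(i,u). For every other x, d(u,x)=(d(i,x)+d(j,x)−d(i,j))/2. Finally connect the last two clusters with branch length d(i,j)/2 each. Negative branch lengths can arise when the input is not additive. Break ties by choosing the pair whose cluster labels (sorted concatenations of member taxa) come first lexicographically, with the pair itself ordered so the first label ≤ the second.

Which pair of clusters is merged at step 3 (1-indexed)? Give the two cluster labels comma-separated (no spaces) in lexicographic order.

step 1: merge (F,T) at d=2, Q=-227; branch lengths F→7/4, T→1/4; new cluster FT
  updated: d(FT,K)=37/2, d(FT,M)=19, d(FT,N)=14, d(FT,Q)=29, d(FT,X)=18, d(FT,Z)=13
step 2: merge (N,Q) at d=10, Q=-169; branch lengths N→59/10, Q→41/10; new cluster NQ
  updated: d(FT,NQ)=33/2, d(K,NQ)=13, d(M,NQ)=33/2, d(NQ,X)=15, d(NQ,Z)=27/2
step 3: merge (M,Z) at d=7, Q=-125; branch lengths M→3, Z→4; new cluster MZ
  updated: d(FT,MZ)=25/2, d(K,MZ)=23/2, d(MZ,NQ)=23/2, d(MZ,X)=20
step 4: merge (K,X) at d=12, Q=-84; branch lengths K→13/3, X→23/3; new cluster KX
  updated: d(FT,KX)=49/4, d(KX,MZ)=39/4, d(KX,NQ)=8
step 5: merge (FT,MZ) at d=25/2, Q=-50; branch lengths FT→65/8, MZ→35/8; new cluster FMTZ
  updated: d(FMTZ,KX)=19/4, d(FMTZ,NQ)=31/4
step 6: merge (FMTZ,KX) at d=19/4, Q=-41/2; branch lengths FMTZ→9/4, KX→5/2; new cluster FKMTXZ
  updated: d(FKMTXZ,NQ)=11/2
step 7: merge (FKMTXZ,NQ) at d=11/2; branch lengths FKMTXZ→11/4, NQ→11/4; new cluster FKMNQTXZ
final tree: ((((F:7/4,T:1/4):65/8,(M:3,Z:4):35/8):9/4,(K:13/3,X:23/3):5/2):11/4,(N:59/10,Q:41/10):11/4)
total length: 215/4

M,Z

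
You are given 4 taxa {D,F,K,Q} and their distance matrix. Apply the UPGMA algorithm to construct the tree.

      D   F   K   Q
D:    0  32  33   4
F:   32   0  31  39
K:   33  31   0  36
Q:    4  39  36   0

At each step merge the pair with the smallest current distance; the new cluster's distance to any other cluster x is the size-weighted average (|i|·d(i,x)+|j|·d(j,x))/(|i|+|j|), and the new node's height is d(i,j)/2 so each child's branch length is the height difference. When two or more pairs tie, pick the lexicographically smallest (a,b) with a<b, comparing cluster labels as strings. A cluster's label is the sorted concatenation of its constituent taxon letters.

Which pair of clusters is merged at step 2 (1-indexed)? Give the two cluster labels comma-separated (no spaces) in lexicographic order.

F,K

iteration 1: select D,Q (d=4); attach at lengths (2, 2); label the merged cluster DQ
  updated: d(DQ,F)=71/2, d(DQ,K)=69/2
iteration 2: select F,K (d=31); attach at lengths (31/2, 31/2); label the merged cluster FK
  updated: d(DQ,FK)=35
iteration 3: select DQ,FK (d=35); attach at lengths (31/2, 2); label the merged cluster DFKQ
final tree: ((D:2,Q:2):31/2,(F:31/2,K:31/2):2)
total length: 105/2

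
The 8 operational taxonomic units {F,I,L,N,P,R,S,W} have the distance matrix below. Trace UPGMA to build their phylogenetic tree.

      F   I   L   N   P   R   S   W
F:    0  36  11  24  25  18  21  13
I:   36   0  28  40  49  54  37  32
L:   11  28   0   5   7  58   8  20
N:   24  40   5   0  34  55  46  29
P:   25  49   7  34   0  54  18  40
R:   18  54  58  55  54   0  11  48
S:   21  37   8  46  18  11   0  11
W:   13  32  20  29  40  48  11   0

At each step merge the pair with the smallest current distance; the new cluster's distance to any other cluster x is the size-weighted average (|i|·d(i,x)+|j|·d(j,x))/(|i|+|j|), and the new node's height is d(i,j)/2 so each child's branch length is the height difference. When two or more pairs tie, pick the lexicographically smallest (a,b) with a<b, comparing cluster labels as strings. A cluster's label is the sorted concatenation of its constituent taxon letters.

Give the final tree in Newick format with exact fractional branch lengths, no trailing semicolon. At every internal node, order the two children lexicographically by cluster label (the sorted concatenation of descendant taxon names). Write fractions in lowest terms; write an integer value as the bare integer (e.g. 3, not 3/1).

((((F:13/2,W:13/2):23/4,(R:11/2,S:11/2):27/4):47/12,((L:5/2,N:5/2):31/4,P:41/4):71/12):149/42,I:138/7)

1. join L+N (d=5) ⇒ LN; edges |L|=5/2, |N|=5/2
  updated: d(F,LN)=35/2, d(I,LN)=34, d(LN,P)=41/2, d(LN,R)=113/2, d(LN,S)=27, d(LN,W)=49/2
2. join R+S (d=11) ⇒ RS; edges |R|=11/2, |S|=11/2
  updated: d(F,RS)=39/2, d(I,RS)=91/2, d(LN,RS)=167/4, d(P,RS)=36, d(RS,W)=59/2
3. join F+W (d=13) ⇒ FW; edges |F|=13/2, |W|=13/2
  updated: d(FW,I)=34, d(FW,LN)=21, d(FW,P)=65/2, d(FW,RS)=49/2
4. join LN+P (d=41/2) ⇒ LNP; edges |LN|=31/4, |P|=41/4
  updated: d(FW,LNP)=149/6, d(I,LNP)=39, d(LNP,RS)=239/6
5. join FW+RS (d=49/2) ⇒ FRSW; edges |FW|=23/4, |RS|=27/4
  updated: d(FRSW,I)=159/4, d(FRSW,LNP)=97/3
6. join FRSW+LNP (d=97/3) ⇒ FLNPRSW; edges |FRSW|=47/12, |LNP|=71/12
  updated: d(FLNPRSW,I)=276/7
7. join FLNPRSW+I (d=276/7) ⇒ FILNPRSW; edges |FLNPRSW|=149/42, |I|=138/7
final tree: ((((F:13/2,W:13/2):23/4,(R:11/2,S:11/2):27/4):47/12,((L:5/2,N:5/2):31/4,P:41/4):71/12):149/42,I:138/7)
total length: 3889/42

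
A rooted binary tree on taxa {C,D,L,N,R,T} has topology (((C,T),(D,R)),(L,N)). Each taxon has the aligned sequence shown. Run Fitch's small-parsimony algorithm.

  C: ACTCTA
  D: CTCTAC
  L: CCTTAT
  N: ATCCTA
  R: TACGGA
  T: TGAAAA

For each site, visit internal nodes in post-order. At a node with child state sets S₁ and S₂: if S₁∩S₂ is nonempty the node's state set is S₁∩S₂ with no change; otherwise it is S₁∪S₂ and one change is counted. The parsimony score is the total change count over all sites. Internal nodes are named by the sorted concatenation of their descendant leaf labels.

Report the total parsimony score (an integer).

CT@0: {A} ∪ {T} = {A,T} (union, +1)
DR@0: {C} ∪ {T} = {C,T} (union, +1)
CDRT@0: {A,T} ∩ {C,T} = {T} (intersection, +0)
LN@0: {C} ∪ {A} = {A,C} (union, +1)
CDLNRT@0: {T} ∪ {A,C} = {A,C,T} (union, +1)
CT@1: {C} ∪ {G} = {C,G} (union, +1)
DR@1: {T} ∪ {A} = {A,T} (union, +1)
CDRT@1: {C,G} ∪ {A,T} = {A,C,G,T} (union, +1)
LN@1: {C} ∪ {T} = {C,T} (union, +1)
CDLNRT@1: {A,C,G,T} ∩ {C,T} = {C,T} (intersection, +0)
CT@2: {T} ∪ {A} = {A,T} (union, +1)
DR@2: {C} ∩ {C} = {C} (intersection, +0)
CDRT@2: {A,T} ∪ {C} = {A,C,T} (union, +1)
LN@2: {T} ∪ {C} = {C,T} (union, +1)
CDLNRT@2: {A,C,T} ∩ {C,T} = {C,T} (intersection, +0)
CT@3: {C} ∪ {A} = {A,C} (union, +1)
DR@3: {T} ∪ {G} = {G,T} (union, +1)
CDRT@3: {A,C} ∪ {G,T} = {A,C,G,T} (union, +1)
LN@3: {T} ∪ {C} = {C,T} (union, +1)
CDLNRT@3: {A,C,G,T} ∩ {C,T} = {C,T} (intersection, +0)
CT@4: {T} ∪ {A} = {A,T} (union, +1)
DR@4: {A} ∪ {G} = {A,G} (union, +1)
CDRT@4: {A,T} ∩ {A,G} = {A} (intersection, +0)
LN@4: {A} ∪ {T} = {A,T} (union, +1)
CDLNRT@4: {A} ∩ {A,T} = {A} (intersection, +0)
CT@5: {A} ∩ {A} = {A} (intersection, +0)
DR@5: {C} ∪ {A} = {A,C} (union, +1)
CDRT@5: {A} ∩ {A,C} = {A} (intersection, +0)
LN@5: {T} ∪ {A} = {A,T} (union, +1)
CDLNRT@5: {A} ∩ {A,T} = {A} (intersection, +0)
per-site changes: [4, 4, 3, 4, 3, 2]; total = 20

20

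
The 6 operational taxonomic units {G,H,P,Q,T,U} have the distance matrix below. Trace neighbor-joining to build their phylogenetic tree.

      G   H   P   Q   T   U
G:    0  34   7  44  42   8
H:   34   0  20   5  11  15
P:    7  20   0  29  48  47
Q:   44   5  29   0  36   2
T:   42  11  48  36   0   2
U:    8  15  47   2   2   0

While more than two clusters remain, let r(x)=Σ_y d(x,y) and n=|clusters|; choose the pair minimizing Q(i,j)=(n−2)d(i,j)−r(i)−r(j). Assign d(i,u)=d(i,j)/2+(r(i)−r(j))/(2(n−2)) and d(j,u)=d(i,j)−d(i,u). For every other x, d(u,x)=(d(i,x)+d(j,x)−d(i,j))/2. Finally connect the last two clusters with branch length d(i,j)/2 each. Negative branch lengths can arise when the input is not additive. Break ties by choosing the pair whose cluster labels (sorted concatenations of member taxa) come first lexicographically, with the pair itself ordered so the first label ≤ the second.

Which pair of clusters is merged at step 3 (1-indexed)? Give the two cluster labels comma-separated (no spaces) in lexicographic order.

GP,TU

step 1: merge (G,P) at d=7, Q=-258; branch lengths G→3/2, P→11/2; new cluster GP
  updated: d(GP,H)=47/2, d(GP,Q)=33, d(GP,T)=83/2, d(GP,U)=24
step 2: merge (T,U) at d=2, Q=-255/2; branch lengths T→107/12, U→-83/12; new cluster TU
  updated: d(GP,TU)=127/4, d(H,TU)=12, d(Q,TU)=18
step 3: merge (GP,TU) at d=127/4, Q=-173/2; branch lengths GP→45/2, TU→37/4; new cluster GPTU
  updated: d(GPTU,H)=15/8, d(GPTU,Q)=77/8
step 4: merge (GPTU,H) at d=15/8, Q=-33/2; branch lengths GPTU→13/4, H→-11/8; new cluster GHPTU
  updated: d(GHPTU,Q)=51/8
step 5: merge (GHPTU,Q) at d=51/8; branch lengths GHPTU→51/16, Q→51/16; new cluster GHPQTU
final tree: ((((G:3/2,P:11/2):45/2,(T:107/12,U:-83/12):37/4):13/4,H:-11/8):51/16,Q:51/16)
total length: 49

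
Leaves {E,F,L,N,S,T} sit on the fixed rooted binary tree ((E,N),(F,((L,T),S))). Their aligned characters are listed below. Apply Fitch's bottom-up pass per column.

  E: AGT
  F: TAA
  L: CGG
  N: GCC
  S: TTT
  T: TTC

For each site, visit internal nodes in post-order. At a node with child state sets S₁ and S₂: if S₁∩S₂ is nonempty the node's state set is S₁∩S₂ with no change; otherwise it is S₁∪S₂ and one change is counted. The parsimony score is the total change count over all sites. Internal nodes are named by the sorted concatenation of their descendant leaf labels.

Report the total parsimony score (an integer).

site 0, node EN: E={A} ∪ N={G} → {A,G} (+1)
site 0, node LT: L={C} ∪ T={T} → {C,T} (+1)
site 0, node LST: LT={C,T} ∩ S={T} → {T} (+0)
site 0, node FLST: F={T} ∩ LST={T} → {T} (+0)
site 0, node EFLNST: EN={A,G} ∪ FLST={T} → {A,G,T} (+1)
site 1, node EN: E={G} ∪ N={C} → {C,G} (+1)
site 1, node LT: L={G} ∪ T={T} → {G,T} (+1)
site 1, node LST: LT={G,T} ∩ S={T} → {T} (+0)
site 1, node FLST: F={A} ∪ LST={T} → {A,T} (+1)
site 1, node EFLNST: EN={C,G} ∪ FLST={A,T} → {A,C,G,T} (+1)
site 2, node EN: E={T} ∪ N={C} → {C,T} (+1)
site 2, node LT: L={G} ∪ T={C} → {C,G} (+1)
site 2, node LST: LT={C,G} ∪ S={T} → {C,G,T} (+1)
site 2, node FLST: F={A} ∪ LST={C,G,T} → {A,C,G,T} (+1)
site 2, node EFLNST: EN={C,T} ∩ FLST={A,C,G,T} → {C,T} (+0)
per-site changes: [3, 4, 4]; total = 11

11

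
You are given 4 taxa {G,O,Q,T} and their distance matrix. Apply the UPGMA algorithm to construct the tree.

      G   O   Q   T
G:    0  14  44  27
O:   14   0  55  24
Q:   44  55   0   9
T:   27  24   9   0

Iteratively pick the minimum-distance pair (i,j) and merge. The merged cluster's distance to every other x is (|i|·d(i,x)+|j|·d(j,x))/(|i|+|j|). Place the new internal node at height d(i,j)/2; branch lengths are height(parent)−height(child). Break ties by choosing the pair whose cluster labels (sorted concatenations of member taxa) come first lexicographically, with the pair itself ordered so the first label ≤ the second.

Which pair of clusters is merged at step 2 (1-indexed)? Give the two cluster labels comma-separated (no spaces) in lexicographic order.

G,O

1. join Q+T (d=9) ⇒ QT; edges |Q|=9/2, |T|=9/2
  updated: d(G,QT)=71/2, d(O,QT)=79/2
2. join G+O (d=14) ⇒ GO; edges |G|=7, |O|=7
  updated: d(GO,QT)=75/2
3. join GO+QT (d=75/2) ⇒ GOQT; edges |GO|=47/4, |QT|=57/4
final tree: ((G:7,O:7):47/4,(Q:9/2,T:9/2):57/4)
total length: 49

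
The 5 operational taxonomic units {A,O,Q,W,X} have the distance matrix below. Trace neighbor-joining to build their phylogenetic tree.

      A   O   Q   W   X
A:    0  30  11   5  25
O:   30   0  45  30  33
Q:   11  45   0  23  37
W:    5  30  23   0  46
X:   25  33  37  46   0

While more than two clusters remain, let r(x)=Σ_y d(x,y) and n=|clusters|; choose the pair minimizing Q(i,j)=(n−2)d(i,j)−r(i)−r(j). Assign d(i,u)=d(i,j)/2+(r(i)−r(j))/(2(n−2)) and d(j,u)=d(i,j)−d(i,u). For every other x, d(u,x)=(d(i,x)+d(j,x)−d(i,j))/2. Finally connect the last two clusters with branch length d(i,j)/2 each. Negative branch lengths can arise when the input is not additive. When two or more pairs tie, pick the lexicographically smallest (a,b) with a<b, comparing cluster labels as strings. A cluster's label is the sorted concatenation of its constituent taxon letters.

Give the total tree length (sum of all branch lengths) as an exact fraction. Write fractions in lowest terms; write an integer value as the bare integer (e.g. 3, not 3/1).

515/8

iteration 1: select O,X (d=33, Q=-180); attach at lengths (16, 17); label the merged cluster OX
  updated: d(A,OX)=11, d(OX,Q)=49/2, d(OX,W)=43/2
iteration 2: select A,W (d=5, Q=-133/2); attach at lengths (-25/8, 65/8); label the merged cluster AW
  updated: d(AW,OX)=55/4, d(AW,Q)=29/2
iteration 3: select AW,OX (d=55/4, Q=-211/4); attach at lengths (15/8, 95/8); label the merged cluster AOWX
  updated: d(AOWX,Q)=101/8
iteration 4: select AOWX,Q (d=101/8); attach at lengths (101/16, 101/16); label the merged cluster AOQWX
final tree: (((A:-25/8,W:65/8):15/8,(O:16,X:17):95/8):101/16,Q:101/16)
total length: 515/8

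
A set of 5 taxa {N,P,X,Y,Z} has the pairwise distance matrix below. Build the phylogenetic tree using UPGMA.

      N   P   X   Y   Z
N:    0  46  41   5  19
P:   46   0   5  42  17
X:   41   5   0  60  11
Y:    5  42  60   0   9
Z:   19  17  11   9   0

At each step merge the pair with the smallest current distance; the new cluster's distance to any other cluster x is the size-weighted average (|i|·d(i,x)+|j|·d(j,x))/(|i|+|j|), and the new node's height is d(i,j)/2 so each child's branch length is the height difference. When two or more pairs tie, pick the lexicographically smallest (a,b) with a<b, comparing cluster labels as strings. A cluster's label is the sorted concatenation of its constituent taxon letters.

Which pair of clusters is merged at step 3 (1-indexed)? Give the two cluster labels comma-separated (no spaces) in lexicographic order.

NY,Z

iteration 1: select N,Y (d=5); attach at lengths (5/2, 5/2); label the merged cluster NY
  updated: d(NY,P)=44, d(NY,X)=101/2, d(NY,Z)=14
iteration 2: select P,X (d=5); attach at lengths (5/2, 5/2); label the merged cluster PX
  updated: d(NY,PX)=189/4, d(PX,Z)=14
iteration 3: select NY,Z (d=14); attach at lengths (9/2, 7); label the merged cluster NYZ
  updated: d(NYZ,PX)=217/6
iteration 4: select NYZ,PX (d=217/6); attach at lengths (133/12, 187/12); label the merged cluster NPXYZ
final tree: (((N:5/2,Y:5/2):9/2,Z:7):133/12,(P:5/2,X:5/2):187/12)
total length: 289/6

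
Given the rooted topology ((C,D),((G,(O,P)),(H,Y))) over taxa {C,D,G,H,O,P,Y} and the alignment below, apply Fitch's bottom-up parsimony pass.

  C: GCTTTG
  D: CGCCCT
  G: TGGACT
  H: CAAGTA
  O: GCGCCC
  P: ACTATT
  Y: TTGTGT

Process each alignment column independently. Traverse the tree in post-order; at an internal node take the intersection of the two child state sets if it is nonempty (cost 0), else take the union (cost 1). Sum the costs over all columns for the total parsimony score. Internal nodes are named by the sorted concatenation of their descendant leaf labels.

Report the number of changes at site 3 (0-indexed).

4

CD@0: {G} ∪ {C} = {C,G} (union, +1)
OP@0: {G} ∪ {A} = {A,G} (union, +1)
GOP@0: {T} ∪ {A,G} = {A,G,T} (union, +1)
HY@0: {C} ∪ {T} = {C,T} (union, +1)
GHOPY@0: {A,G,T} ∩ {C,T} = {T} (intersection, +0)
CDGHOPY@0: {C,G} ∪ {T} = {C,G,T} (union, +1)
CD@1: {C} ∪ {G} = {C,G} (union, +1)
OP@1: {C} ∩ {C} = {C} (intersection, +0)
GOP@1: {G} ∪ {C} = {C,G} (union, +1)
HY@1: {A} ∪ {T} = {A,T} (union, +1)
GHOPY@1: {C,G} ∪ {A,T} = {A,C,G,T} (union, +1)
CDGHOPY@1: {C,G} ∩ {A,C,G,T} = {C,G} (intersection, +0)
CD@2: {T} ∪ {C} = {C,T} (union, +1)
OP@2: {G} ∪ {T} = {G,T} (union, +1)
GOP@2: {G} ∩ {G,T} = {G} (intersection, +0)
HY@2: {A} ∪ {G} = {A,G} (union, +1)
GHOPY@2: {G} ∩ {A,G} = {G} (intersection, +0)
CDGHOPY@2: {C,T} ∪ {G} = {C,G,T} (union, +1)
CD@3: {T} ∪ {C} = {C,T} (union, +1)
OP@3: {C} ∪ {A} = {A,C} (union, +1)
GOP@3: {A} ∩ {A,C} = {A} (intersection, +0)
HY@3: {G} ∪ {T} = {G,T} (union, +1)
GHOPY@3: {A} ∪ {G,T} = {A,G,T} (union, +1)
CDGHOPY@3: {C,T} ∩ {A,G,T} = {T} (intersection, +0)
CD@4: {T} ∪ {C} = {C,T} (union, +1)
OP@4: {C} ∪ {T} = {C,T} (union, +1)
GOP@4: {C} ∩ {C,T} = {C} (intersection, +0)
HY@4: {T} ∪ {G} = {G,T} (union, +1)
GHOPY@4: {C} ∪ {G,T} = {C,G,T} (union, +1)
CDGHOPY@4: {C,T} ∩ {C,G,T} = {C,T} (intersection, +0)
CD@5: {G} ∪ {T} = {G,T} (union, +1)
OP@5: {C} ∪ {T} = {C,T} (union, +1)
GOP@5: {T} ∩ {C,T} = {T} (intersection, +0)
HY@5: {A} ∪ {T} = {A,T} (union, +1)
GHOPY@5: {T} ∩ {A,T} = {T} (intersection, +0)
CDGHOPY@5: {G,T} ∩ {T} = {T} (intersection, +0)
per-site changes: [5, 4, 4, 4, 4, 3]; total = 24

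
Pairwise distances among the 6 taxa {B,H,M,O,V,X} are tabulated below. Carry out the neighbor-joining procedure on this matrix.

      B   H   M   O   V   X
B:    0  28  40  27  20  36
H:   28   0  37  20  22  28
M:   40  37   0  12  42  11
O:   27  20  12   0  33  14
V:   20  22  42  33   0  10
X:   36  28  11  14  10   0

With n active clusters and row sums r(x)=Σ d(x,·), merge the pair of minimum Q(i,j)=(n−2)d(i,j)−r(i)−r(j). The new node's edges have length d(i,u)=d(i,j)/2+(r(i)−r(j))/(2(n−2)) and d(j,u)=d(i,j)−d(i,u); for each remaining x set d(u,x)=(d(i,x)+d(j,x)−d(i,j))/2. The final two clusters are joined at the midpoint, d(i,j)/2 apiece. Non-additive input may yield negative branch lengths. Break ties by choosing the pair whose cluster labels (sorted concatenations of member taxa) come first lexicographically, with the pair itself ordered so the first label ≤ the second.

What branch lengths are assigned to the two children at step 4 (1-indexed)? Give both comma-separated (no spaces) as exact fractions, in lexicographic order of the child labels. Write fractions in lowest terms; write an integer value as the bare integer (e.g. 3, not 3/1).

iteration 1: select M,O (d=12, Q=-200); attach at lengths (21/2, 3/2); label the merged cluster MO
  updated: d(B,MO)=55/2, d(H,MO)=45/2, d(MO,V)=63/2, d(MO,X)=13/2
iteration 2: select MO,X (d=13/2, Q=-149); attach at lengths (9/2, 2); label the merged cluster MOX
  updated: d(B,MOX)=57/2, d(H,MOX)=22, d(MOX,V)=35/2
iteration 3: select B,V (d=20, Q=-96); attach at lengths (57/4, 23/4); label the merged cluster BV
  updated: d(BV,H)=15, d(BV,MOX)=13
iteration 4: select BV,H (d=15, Q=-50); attach at lengths (3, 12); label the merged cluster BHV
  updated: d(BHV,MOX)=10
iteration 5: select BHV,MOX (d=10); attach at lengths (5, 5); label the merged cluster BHMOVX
final tree: (((B:57/4,V:23/4):3,H:12):5,((M:21/2,O:3/2):9/2,X:2):5)
total length: 127/2

3,12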